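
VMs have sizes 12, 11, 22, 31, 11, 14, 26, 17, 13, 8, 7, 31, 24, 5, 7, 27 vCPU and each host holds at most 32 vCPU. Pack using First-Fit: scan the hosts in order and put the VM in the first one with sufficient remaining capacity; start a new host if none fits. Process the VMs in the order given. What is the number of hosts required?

host 1: place 12 vCPU, 20 vCPU left
host 1: place 11 vCPU, 9 vCPU left
host 2: place 22 vCPU, 10 vCPU left
host 3: place 31 vCPU, 1 vCPU left
host 4: place 11 vCPU, 21 vCPU left
host 4: place 14 vCPU, 7 vCPU left
host 5: place 26 vCPU, 6 vCPU left
host 6: place 17 vCPU, 15 vCPU left
host 6: place 13 vCPU, 2 vCPU left
host 1: place 8 vCPU, 1 vCPU left
host 2: place 7 vCPU, 3 vCPU left
host 7: place 31 vCPU, 1 vCPU left
host 8: place 24 vCPU, 8 vCPU left
host 4: place 5 vCPU, 2 vCPU left
host 8: place 7 vCPU, 1 vCPU left
host 9: place 27 vCPU, 5 vCPU left

9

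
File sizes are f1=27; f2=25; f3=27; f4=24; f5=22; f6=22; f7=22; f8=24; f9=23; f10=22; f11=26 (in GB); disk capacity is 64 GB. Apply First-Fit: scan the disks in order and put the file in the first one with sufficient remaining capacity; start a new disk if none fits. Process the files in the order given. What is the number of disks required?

6

f1 (27 GB) → disk 1 (remaining 37 GB)
f2 (25 GB) → disk 1 (remaining 12 GB)
f3 (27 GB) → disk 2 (remaining 37 GB)
f4 (24 GB) → disk 2 (remaining 13 GB)
f5 (22 GB) → disk 3 (remaining 42 GB)
f6 (22 GB) → disk 3 (remaining 20 GB)
f7 (22 GB) → disk 4 (remaining 42 GB)
f8 (24 GB) → disk 4 (remaining 18 GB)
f9 (23 GB) → disk 5 (remaining 41 GB)
f10 (22 GB) → disk 5 (remaining 19 GB)
f11 (26 GB) → disk 6 (remaining 38 GB)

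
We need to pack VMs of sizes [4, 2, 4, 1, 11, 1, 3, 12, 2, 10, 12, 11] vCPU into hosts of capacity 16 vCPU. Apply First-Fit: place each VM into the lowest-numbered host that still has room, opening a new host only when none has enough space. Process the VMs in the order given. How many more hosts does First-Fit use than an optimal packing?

First-Fit: [4,2,4,1,1,3] [11,2] [12] [10] [12] [11] → 6 hosts.
Total size 73 vCPU; any packing needs at least ⌈73/16⌉ = 5 hosts.
An optimal packing achieves that bound: [12,4] [12,4] [11,3,2] [11,2,1,1] [10] → 5 hosts.
Excess: 6 − 5 = 1.

1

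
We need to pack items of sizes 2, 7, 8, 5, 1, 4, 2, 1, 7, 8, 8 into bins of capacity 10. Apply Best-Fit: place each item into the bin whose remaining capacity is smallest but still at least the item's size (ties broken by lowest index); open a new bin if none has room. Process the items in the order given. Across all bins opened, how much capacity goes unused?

bin 1: place 2, 8 left
bin 1: place 7, 1 left
bin 2: place 8, 2 left
bin 3: place 5, 5 left
bin 1: place 1, 0 left
bin 3: place 4, 1 left
bin 2: place 2, 0 left
bin 3: place 1, 0 left
bin 4: place 7, 3 left
bin 5: place 8, 2 left
bin 6: place 8, 2 left
6 bins × 10 = 60; used 53; unused 7.

7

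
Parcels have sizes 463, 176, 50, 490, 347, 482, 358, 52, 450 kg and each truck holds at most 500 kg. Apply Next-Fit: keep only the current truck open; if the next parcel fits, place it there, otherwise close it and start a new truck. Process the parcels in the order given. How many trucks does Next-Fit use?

463 kg → truck 1 (remaining 37 kg)
176 kg → truck 2 (remaining 324 kg)
50 kg → truck 2 (remaining 274 kg)
490 kg → truck 3 (remaining 10 kg)
347 kg → truck 4 (remaining 153 kg)
482 kg → truck 5 (remaining 18 kg)
358 kg → truck 6 (remaining 142 kg)
52 kg → truck 6 (remaining 90 kg)
450 kg → truck 7 (remaining 50 kg)

7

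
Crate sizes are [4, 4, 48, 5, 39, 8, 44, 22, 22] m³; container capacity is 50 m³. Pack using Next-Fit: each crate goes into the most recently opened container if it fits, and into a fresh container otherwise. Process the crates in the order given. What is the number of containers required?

6

Put 4 m³ in container 1; 46 m³ remain.
Put 4 m³ in container 1; 42 m³ remain.
Put 48 m³ in container 2; 2 m³ remain.
Put 5 m³ in container 3; 45 m³ remain.
Put 39 m³ in container 3; 6 m³ remain.
Put 8 m³ in container 4; 42 m³ remain.
Put 44 m³ in container 5; 6 m³ remain.
Put 22 m³ in container 6; 28 m³ remain.
Put 22 m³ in container 6; 6 m³ remain.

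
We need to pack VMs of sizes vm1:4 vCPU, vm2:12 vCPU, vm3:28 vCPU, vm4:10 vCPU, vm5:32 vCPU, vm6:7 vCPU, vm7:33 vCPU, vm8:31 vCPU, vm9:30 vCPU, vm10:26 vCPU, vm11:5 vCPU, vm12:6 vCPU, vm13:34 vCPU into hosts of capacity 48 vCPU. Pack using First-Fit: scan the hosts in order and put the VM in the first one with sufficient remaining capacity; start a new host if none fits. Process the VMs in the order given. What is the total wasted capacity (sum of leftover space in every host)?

Put vm1 (4 vCPU) in host 1; 44 vCPU remain.
Put vm2 (12 vCPU) in host 1; 32 vCPU remain.
Put vm3 (28 vCPU) in host 1; 4 vCPU remain.
Put vm4 (10 vCPU) in host 2; 38 vCPU remain.
Put vm5 (32 vCPU) in host 2; 6 vCPU remain.
Put vm6 (7 vCPU) in host 3; 41 vCPU remain.
Put vm7 (33 vCPU) in host 3; 8 vCPU remain.
Put vm8 (31 vCPU) in host 4; 17 vCPU remain.
Put vm9 (30 vCPU) in host 5; 18 vCPU remain.
Put vm10 (26 vCPU) in host 6; 22 vCPU remain.
Put vm11 (5 vCPU) in host 2; 1 vCPU remain.
Put vm12 (6 vCPU) in host 3; 2 vCPU remain.
Put vm13 (34 vCPU) in host 7; 14 vCPU remain.
7 hosts × 48 vCPU = 336 vCPU; used 258 vCPU; unused 78 vCPU.

78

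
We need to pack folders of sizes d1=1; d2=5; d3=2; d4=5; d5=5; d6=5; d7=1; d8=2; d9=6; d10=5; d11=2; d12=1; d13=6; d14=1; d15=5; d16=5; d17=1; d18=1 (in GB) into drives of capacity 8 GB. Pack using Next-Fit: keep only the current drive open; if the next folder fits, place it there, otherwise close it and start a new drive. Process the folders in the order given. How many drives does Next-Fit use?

9

drive 1: place d1 (1 GB), 7 GB left
drive 1: place d2 (5 GB), 2 GB left
drive 1: place d3 (2 GB), 0 GB left
drive 2: place d4 (5 GB), 3 GB left
drive 3: place d5 (5 GB), 3 GB left
drive 4: place d6 (5 GB), 3 GB left
drive 4: place d7 (1 GB), 2 GB left
drive 4: place d8 (2 GB), 0 GB left
drive 5: place d9 (6 GB), 2 GB left
drive 6: place d10 (5 GB), 3 GB left
drive 6: place d11 (2 GB), 1 GB left
drive 6: place d12 (1 GB), 0 GB left
drive 7: place d13 (6 GB), 2 GB left
drive 7: place d14 (1 GB), 1 GB left
drive 8: place d15 (5 GB), 3 GB left
drive 9: place d16 (5 GB), 3 GB left
drive 9: place d17 (1 GB), 2 GB left
drive 9: place d18 (1 GB), 1 GB left
Final drives: [1,5,2] [5] [5] [5,1,2] [6] [5,2,1] [6,1] [5] [5,1,1].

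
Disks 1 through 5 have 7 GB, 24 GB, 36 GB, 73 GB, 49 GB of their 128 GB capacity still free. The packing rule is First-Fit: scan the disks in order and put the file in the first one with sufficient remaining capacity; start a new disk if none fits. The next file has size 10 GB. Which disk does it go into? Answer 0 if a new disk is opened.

Disks with room: disk 2 (24 GB), disk 3 (36 GB), disk 4 (73 GB), disk 5 (49 GB).
The first with room is disk 2.

2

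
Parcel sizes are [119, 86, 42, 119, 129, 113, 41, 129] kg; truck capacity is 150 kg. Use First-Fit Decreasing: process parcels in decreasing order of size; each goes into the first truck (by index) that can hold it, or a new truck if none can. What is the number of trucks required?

Sorted descending: 129, 129, 119, 119, 113, 86, 42, 41.
129 kg → truck 1 (remaining 21 kg)
129 kg → truck 2 (remaining 21 kg)
119 kg → truck 3 (remaining 31 kg)
119 kg → truck 4 (remaining 31 kg)
113 kg → truck 5 (remaining 37 kg)
86 kg → truck 6 (remaining 64 kg)
42 kg → truck 6 (remaining 22 kg)
41 kg → truck 7 (remaining 109 kg)
Final trucks: [129] [129] [119] [119] [113] [86,42] [41].

7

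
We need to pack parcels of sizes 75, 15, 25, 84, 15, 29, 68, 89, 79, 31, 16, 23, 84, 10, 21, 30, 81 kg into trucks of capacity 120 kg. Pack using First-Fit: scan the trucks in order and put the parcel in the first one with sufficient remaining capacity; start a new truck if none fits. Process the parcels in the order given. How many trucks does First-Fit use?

75 kg → truck 1 (remaining 45 kg)
15 kg → truck 1 (remaining 30 kg)
25 kg → truck 1 (remaining 5 kg)
84 kg → truck 2 (remaining 36 kg)
15 kg → truck 2 (remaining 21 kg)
29 kg → truck 3 (remaining 91 kg)
68 kg → truck 3 (remaining 23 kg)
89 kg → truck 4 (remaining 31 kg)
79 kg → truck 5 (remaining 41 kg)
31 kg → truck 4 (remaining 0 kg)
16 kg → truck 2 (remaining 5 kg)
23 kg → truck 3 (remaining 0 kg)
84 kg → truck 6 (remaining 36 kg)
10 kg → truck 5 (remaining 31 kg)
21 kg → truck 5 (remaining 10 kg)
30 kg → truck 6 (remaining 6 kg)
81 kg → truck 7 (remaining 39 kg)

7 trucks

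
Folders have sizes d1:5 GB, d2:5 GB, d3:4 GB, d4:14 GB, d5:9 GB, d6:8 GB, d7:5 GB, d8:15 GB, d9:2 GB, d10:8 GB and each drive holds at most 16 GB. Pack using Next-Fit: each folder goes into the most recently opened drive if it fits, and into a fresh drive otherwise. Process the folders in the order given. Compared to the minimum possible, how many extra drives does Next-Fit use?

Next-Fit: [5,5,4] [14] [9] [8,5] [15] [2,8] → 6 drives.
Total size 75 GB; any packing needs at least ⌈75/16⌉ = 5 drives.
An optimal packing achieves that bound: [15] [14,2] [9,5] [8,8] [5,5,4] → 5 drives.
Excess: 6 − 5 = 1.

1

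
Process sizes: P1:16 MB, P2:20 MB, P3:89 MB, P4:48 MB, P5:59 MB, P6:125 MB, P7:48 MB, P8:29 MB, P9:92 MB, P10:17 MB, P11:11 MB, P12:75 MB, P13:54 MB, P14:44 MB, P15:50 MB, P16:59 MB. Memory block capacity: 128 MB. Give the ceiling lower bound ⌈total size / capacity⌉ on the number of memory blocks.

7

Total size = 16 + 20 + 89 + 48 + 59 + 125 + 48 + 29 + 92 + 17 + 11 + 75 + 54 + 44 + 50 + 59 = 836 MB.
⌈836 / 128⌉ = 7.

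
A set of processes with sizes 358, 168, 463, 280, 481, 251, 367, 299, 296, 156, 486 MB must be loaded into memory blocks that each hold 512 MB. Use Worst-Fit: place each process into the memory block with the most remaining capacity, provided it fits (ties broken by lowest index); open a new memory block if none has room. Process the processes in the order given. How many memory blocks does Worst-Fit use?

358 MB → memory block 1 (remaining 154 MB)
168 MB → memory block 2 (remaining 344 MB)
463 MB → memory block 3 (remaining 49 MB)
280 MB → memory block 2 (remaining 64 MB)
481 MB → memory block 4 (remaining 31 MB)
251 MB → memory block 5 (remaining 261 MB)
367 MB → memory block 6 (remaining 145 MB)
299 MB → memory block 7 (remaining 213 MB)
296 MB → memory block 8 (remaining 216 MB)
156 MB → memory block 5 (remaining 105 MB)
486 MB → memory block 9 (remaining 26 MB)

9 memory blocks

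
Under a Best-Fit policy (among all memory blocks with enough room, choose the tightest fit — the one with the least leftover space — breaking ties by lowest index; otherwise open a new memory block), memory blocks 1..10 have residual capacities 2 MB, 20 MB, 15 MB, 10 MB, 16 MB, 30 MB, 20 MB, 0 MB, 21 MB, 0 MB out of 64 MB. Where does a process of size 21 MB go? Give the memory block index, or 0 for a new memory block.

Memory blocks with room: memory block 6 (30 MB), memory block 9 (21 MB).
Tightest fit is memory block 9 with 21 MB free.

9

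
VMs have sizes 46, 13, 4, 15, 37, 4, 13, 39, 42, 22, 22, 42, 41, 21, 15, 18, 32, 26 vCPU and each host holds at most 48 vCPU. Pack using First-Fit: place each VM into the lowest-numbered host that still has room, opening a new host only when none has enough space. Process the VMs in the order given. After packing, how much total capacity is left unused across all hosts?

124

Put 46 vCPU in host 1; 2 vCPU remain.
Put 13 vCPU in host 2; 35 vCPU remain.
Put 4 vCPU in host 2; 31 vCPU remain.
Put 15 vCPU in host 2; 16 vCPU remain.
Put 37 vCPU in host 3; 11 vCPU remain.
Put 4 vCPU in host 2; 12 vCPU remain.
Put 13 vCPU in host 4; 35 vCPU remain.
Put 39 vCPU in host 5; 9 vCPU remain.
Put 42 vCPU in host 6; 6 vCPU remain.
Put 22 vCPU in host 4; 13 vCPU remain.
Put 22 vCPU in host 7; 26 vCPU remain.
Put 42 vCPU in host 8; 6 vCPU remain.
Put 41 vCPU in host 9; 7 vCPU remain.
Put 21 vCPU in host 7; 5 vCPU remain.
Put 15 vCPU in host 10; 33 vCPU remain.
Put 18 vCPU in host 10; 15 vCPU remain.
Put 32 vCPU in host 11; 16 vCPU remain.
Put 26 vCPU in host 12; 22 vCPU remain.
12 hosts × 48 vCPU = 576 vCPU; used 452 vCPU; unused 124 vCPU.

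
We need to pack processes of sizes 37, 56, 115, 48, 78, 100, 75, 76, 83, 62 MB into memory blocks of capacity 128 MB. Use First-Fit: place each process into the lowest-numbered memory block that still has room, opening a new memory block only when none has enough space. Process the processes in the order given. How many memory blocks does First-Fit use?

8

Put 37 MB in memory block 1; 91 MB remain.
Put 56 MB in memory block 1; 35 MB remain.
Put 115 MB in memory block 2; 13 MB remain.
Put 48 MB in memory block 3; 80 MB remain.
Put 78 MB in memory block 3; 2 MB remain.
Put 100 MB in memory block 4; 28 MB remain.
Put 75 MB in memory block 5; 53 MB remain.
Put 76 MB in memory block 6; 52 MB remain.
Put 83 MB in memory block 7; 45 MB remain.
Put 62 MB in memory block 8; 66 MB remain.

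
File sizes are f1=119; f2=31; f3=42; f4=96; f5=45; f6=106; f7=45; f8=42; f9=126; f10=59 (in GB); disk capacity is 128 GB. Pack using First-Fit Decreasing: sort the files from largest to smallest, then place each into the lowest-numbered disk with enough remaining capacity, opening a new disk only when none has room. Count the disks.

Sorted descending: 126, 119, 106, 96, 59, 45, 45, 42, 42, 31.
Put 126 GB in disk 1; 2 GB remain.
Put 119 GB in disk 2; 9 GB remain.
Put 106 GB in disk 3; 22 GB remain.
Put 96 GB in disk 4; 32 GB remain.
Put 59 GB in disk 5; 69 GB remain.
Put 45 GB in disk 5; 24 GB remain.
Put 45 GB in disk 6; 83 GB remain.
Put 42 GB in disk 6; 41 GB remain.
Put 42 GB in disk 7; 86 GB remain.
Put 31 GB in disk 4; 1 GB remain.

7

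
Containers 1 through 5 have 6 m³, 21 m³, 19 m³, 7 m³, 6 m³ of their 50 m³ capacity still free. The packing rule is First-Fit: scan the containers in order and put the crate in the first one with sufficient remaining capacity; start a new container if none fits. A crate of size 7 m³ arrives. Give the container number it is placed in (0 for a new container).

2

Containers with room: container 2 (21 m³), container 3 (19 m³), container 4 (7 m³).
The first with room is container 2.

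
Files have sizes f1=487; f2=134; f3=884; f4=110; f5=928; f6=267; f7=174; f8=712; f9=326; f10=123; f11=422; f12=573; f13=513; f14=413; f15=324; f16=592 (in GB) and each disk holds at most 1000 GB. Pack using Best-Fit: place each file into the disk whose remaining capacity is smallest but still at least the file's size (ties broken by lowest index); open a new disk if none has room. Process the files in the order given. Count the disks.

8 disks

disk 1: place f1 (487 GB), 513 GB left
disk 1: place f2 (134 GB), 379 GB left
disk 2: place f3 (884 GB), 116 GB left
disk 2: place f4 (110 GB), 6 GB left
disk 3: place f5 (928 GB), 72 GB left
disk 1: place f6 (267 GB), 112 GB left
disk 4: place f7 (174 GB), 826 GB left
disk 4: place f8 (712 GB), 114 GB left
disk 5: place f9 (326 GB), 674 GB left
disk 5: place f10 (123 GB), 551 GB left
disk 5: place f11 (422 GB), 129 GB left
disk 6: place f12 (573 GB), 427 GB left
disk 7: place f13 (513 GB), 487 GB left
disk 6: place f14 (413 GB), 14 GB left
disk 7: place f15 (324 GB), 163 GB left
disk 8: place f16 (592 GB), 408 GB left
Final disks: [487,134,267] [884,110] [928] [174,712] [326,123,422] [573,413] [513,324] [592].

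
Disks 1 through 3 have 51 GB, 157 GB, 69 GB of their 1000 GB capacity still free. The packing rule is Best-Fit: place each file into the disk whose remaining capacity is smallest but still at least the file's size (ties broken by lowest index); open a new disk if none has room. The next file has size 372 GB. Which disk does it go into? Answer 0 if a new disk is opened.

0

No disk has ≥ 372 GB free, so a new disk is opened.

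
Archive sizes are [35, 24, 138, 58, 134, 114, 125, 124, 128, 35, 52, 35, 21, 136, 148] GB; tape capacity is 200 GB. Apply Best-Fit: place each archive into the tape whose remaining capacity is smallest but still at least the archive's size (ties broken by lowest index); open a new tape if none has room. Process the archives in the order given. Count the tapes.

Put 35 GB in tape 1; 165 GB remain.
Put 24 GB in tape 1; 141 GB remain.
Put 138 GB in tape 1; 3 GB remain.
Put 58 GB in tape 2; 142 GB remain.
Put 134 GB in tape 2; 8 GB remain.
Put 114 GB in tape 3; 86 GB remain.
Put 125 GB in tape 4; 75 GB remain.
Put 124 GB in tape 5; 76 GB remain.
Put 128 GB in tape 6; 72 GB remain.
Put 35 GB in tape 6; 37 GB remain.
Put 52 GB in tape 4; 23 GB remain.
Put 35 GB in tape 6; 2 GB remain.
Put 21 GB in tape 4; 2 GB remain.
Put 136 GB in tape 7; 64 GB remain.
Put 148 GB in tape 8; 52 GB remain.

8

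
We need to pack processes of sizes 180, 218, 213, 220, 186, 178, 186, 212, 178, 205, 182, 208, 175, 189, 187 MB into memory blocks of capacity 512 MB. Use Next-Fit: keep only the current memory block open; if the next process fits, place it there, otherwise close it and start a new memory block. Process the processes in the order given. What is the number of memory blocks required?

8

memory block 1: place 180 MB, 332 MB left
memory block 1: place 218 MB, 114 MB left
memory block 2: place 213 MB, 299 MB left
memory block 2: place 220 MB, 79 MB left
memory block 3: place 186 MB, 326 MB left
memory block 3: place 178 MB, 148 MB left
memory block 4: place 186 MB, 326 MB left
memory block 4: place 212 MB, 114 MB left
memory block 5: place 178 MB, 334 MB left
memory block 5: place 205 MB, 129 MB left
memory block 6: place 182 MB, 330 MB left
memory block 6: place 208 MB, 122 MB left
memory block 7: place 175 MB, 337 MB left
memory block 7: place 189 MB, 148 MB left
memory block 8: place 187 MB, 325 MB left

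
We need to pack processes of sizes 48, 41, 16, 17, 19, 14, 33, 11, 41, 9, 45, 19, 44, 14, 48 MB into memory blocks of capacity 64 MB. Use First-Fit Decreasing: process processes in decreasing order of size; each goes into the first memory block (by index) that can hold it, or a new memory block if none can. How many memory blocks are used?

Sorted descending: 48, 48, 45, 44, 41, 41, 33, 19, 19, 17, 16, 14, 14, 11, 9.
Put 48 MB in memory block 1; 16 MB remain.
Put 48 MB in memory block 2; 16 MB remain.
Put 45 MB in memory block 3; 19 MB remain.
Put 44 MB in memory block 4; 20 MB remain.
Put 41 MB in memory block 5; 23 MB remain.
Put 41 MB in memory block 6; 23 MB remain.
Put 33 MB in memory block 7; 31 MB remain.
Put 19 MB in memory block 3; 0 MB remain.
Put 19 MB in memory block 4; 1 MB remain.
Put 17 MB in memory block 5; 6 MB remain.
Put 16 MB in memory block 1; 0 MB remain.
Put 14 MB in memory block 2; 2 MB remain.
Put 14 MB in memory block 6; 9 MB remain.
Put 11 MB in memory block 7; 20 MB remain.
Put 9 MB in memory block 6; 0 MB remain.

7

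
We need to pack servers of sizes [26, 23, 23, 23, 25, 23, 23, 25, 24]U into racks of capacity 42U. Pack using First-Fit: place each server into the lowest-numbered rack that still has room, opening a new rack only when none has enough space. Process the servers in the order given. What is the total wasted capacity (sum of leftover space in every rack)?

rack 1: place 26U, 16U left
rack 2: place 23U, 19U left
rack 3: place 23U, 19U left
rack 4: place 23U, 19U left
rack 5: place 25U, 17U left
rack 6: place 23U, 19U left
rack 7: place 23U, 19U left
rack 8: place 25U, 17U left
rack 9: place 24U, 18U left
9 racks × 42U = 378U; used 215U; unused 163U.

163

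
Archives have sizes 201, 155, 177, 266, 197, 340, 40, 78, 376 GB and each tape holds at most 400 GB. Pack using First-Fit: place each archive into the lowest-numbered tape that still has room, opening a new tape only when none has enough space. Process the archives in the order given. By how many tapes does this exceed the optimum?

First-Fit: [201,155,40] [177,197] [266,78] [340] [376] → 5 tapes.
Total size 1830 GB; any packing needs at least ⌈1830/400⌉ = 5 tapes.
So 5 is already optimal.

0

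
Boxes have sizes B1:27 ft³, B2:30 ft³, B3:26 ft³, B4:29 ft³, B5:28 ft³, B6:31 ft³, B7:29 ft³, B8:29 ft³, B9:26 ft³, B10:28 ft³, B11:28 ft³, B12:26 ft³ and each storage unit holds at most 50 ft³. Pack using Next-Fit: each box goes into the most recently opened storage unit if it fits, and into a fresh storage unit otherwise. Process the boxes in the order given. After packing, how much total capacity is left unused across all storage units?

263

storage unit 1: place B1 (27 ft³), 23 ft³ left
storage unit 2: place B2 (30 ft³), 20 ft³ left
storage unit 3: place B3 (26 ft³), 24 ft³ left
storage unit 4: place B4 (29 ft³), 21 ft³ left
storage unit 5: place B5 (28 ft³), 22 ft³ left
storage unit 6: place B6 (31 ft³), 19 ft³ left
storage unit 7: place B7 (29 ft³), 21 ft³ left
storage unit 8: place B8 (29 ft³), 21 ft³ left
storage unit 9: place B9 (26 ft³), 24 ft³ left
storage unit 10: place B10 (28 ft³), 22 ft³ left
storage unit 11: place B11 (28 ft³), 22 ft³ left
storage unit 12: place B12 (26 ft³), 24 ft³ left
12 storage units × 50 ft³ = 600 ft³; used 337 ft³; unused 263 ft³.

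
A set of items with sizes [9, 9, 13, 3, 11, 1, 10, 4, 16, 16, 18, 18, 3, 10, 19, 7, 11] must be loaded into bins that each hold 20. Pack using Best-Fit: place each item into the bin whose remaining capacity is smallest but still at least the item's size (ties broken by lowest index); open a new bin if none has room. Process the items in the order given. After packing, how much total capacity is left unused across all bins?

bin 1: place 9, 11 left
bin 1: place 9, 2 left
bin 2: place 13, 7 left
bin 2: place 3, 4 left
bin 3: place 11, 9 left
bin 1: place 1, 1 left
bin 4: place 10, 10 left
bin 2: place 4, 0 left
bin 5: place 16, 4 left
bin 6: place 16, 4 left
bin 7: place 18, 2 left
bin 8: place 18, 2 left
bin 5: place 3, 1 left
bin 4: place 10, 0 left
bin 9: place 19, 1 left
bin 3: place 7, 2 left
bin 10: place 11, 9 left
10 bins × 20 = 200; used 178; unused 22.

22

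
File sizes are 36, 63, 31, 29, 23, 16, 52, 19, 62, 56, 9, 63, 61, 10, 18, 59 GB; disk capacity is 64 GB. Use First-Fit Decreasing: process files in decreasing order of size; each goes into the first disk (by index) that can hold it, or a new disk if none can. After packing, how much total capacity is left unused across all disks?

Sorted descending: 63, 63, 62, 61, 59, 56, 52, 36, 31, 29, 23, 19, 18, 16, 10, 9.
disk 1: place 63 GB, 1 GB left
disk 2: place 63 GB, 1 GB left
disk 3: place 62 GB, 2 GB left
disk 4: place 61 GB, 3 GB left
disk 5: place 59 GB, 5 GB left
disk 6: place 56 GB, 8 GB left
disk 7: place 52 GB, 12 GB left
disk 8: place 36 GB, 28 GB left
disk 9: place 31 GB, 33 GB left
disk 9: place 29 GB, 4 GB left
disk 8: place 23 GB, 5 GB left
disk 10: place 19 GB, 45 GB left
disk 10: place 18 GB, 27 GB left
disk 10: place 16 GB, 11 GB left
disk 7: place 10 GB, 2 GB left
disk 10: place 9 GB, 2 GB left
10 disks × 64 GB = 640 GB; used 607 GB; unused 33 GB.

33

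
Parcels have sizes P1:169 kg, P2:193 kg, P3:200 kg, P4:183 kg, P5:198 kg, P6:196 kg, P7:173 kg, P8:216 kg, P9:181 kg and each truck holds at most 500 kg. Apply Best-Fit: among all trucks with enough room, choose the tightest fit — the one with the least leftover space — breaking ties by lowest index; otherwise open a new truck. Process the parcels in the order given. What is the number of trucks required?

5 trucks

P1 (169 kg) → truck 1 (remaining 331 kg)
P2 (193 kg) → truck 1 (remaining 138 kg)
P3 (200 kg) → truck 2 (remaining 300 kg)
P4 (183 kg) → truck 2 (remaining 117 kg)
P5 (198 kg) → truck 3 (remaining 302 kg)
P6 (196 kg) → truck 3 (remaining 106 kg)
P7 (173 kg) → truck 4 (remaining 327 kg)
P8 (216 kg) → truck 4 (remaining 111 kg)
P9 (181 kg) → truck 5 (remaining 319 kg)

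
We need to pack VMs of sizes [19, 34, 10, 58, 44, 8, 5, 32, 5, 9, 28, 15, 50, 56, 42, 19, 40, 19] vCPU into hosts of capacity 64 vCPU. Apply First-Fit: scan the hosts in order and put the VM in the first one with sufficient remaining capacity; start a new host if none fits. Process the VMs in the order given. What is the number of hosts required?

host 1: place 19 vCPU, 45 vCPU left
host 1: place 34 vCPU, 11 vCPU left
host 1: place 10 vCPU, 1 vCPU left
host 2: place 58 vCPU, 6 vCPU left
host 3: place 44 vCPU, 20 vCPU left
host 3: place 8 vCPU, 12 vCPU left
host 2: place 5 vCPU, 1 vCPU left
host 4: place 32 vCPU, 32 vCPU left
host 3: place 5 vCPU, 7 vCPU left
host 4: place 9 vCPU, 23 vCPU left
host 5: place 28 vCPU, 36 vCPU left
host 4: place 15 vCPU, 8 vCPU left
host 6: place 50 vCPU, 14 vCPU left
host 7: place 56 vCPU, 8 vCPU left
host 8: place 42 vCPU, 22 vCPU left
host 5: place 19 vCPU, 17 vCPU left
host 9: place 40 vCPU, 24 vCPU left
host 8: place 19 vCPU, 3 vCPU left

9 hosts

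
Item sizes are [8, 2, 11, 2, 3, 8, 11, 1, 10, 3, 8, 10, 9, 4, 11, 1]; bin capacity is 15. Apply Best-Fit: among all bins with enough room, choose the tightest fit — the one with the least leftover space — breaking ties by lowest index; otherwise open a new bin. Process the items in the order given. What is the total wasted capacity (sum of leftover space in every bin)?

Put 8 in bin 1; 7 remain.
Put 2 in bin 1; 5 remain.
Put 11 in bin 2; 4 remain.
Put 2 in bin 2; 2 remain.
Put 3 in bin 1; 2 remain.
Put 8 in bin 3; 7 remain.
Put 11 in bin 4; 4 remain.
Put 1 in bin 1; 1 remain.
Put 10 in bin 5; 5 remain.
Put 3 in bin 4; 1 remain.
Put 8 in bin 6; 7 remain.
Put 10 in bin 7; 5 remain.
Put 9 in bin 8; 6 remain.
Put 4 in bin 5; 1 remain.
Put 11 in bin 9; 4 remain.
Put 1 in bin 1; 0 remain.
9 bins × 15 = 135; used 102; unused 33.

33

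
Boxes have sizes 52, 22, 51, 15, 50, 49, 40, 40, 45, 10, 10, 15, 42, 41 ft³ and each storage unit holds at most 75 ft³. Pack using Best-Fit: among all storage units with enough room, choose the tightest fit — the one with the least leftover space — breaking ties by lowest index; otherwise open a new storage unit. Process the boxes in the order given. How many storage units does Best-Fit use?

9

Put 52 ft³ in storage unit 1; 23 ft³ remain.
Put 22 ft³ in storage unit 1; 1 ft³ remain.
Put 51 ft³ in storage unit 2; 24 ft³ remain.
Put 15 ft³ in storage unit 2; 9 ft³ remain.
Put 50 ft³ in storage unit 3; 25 ft³ remain.
Put 49 ft³ in storage unit 4; 26 ft³ remain.
Put 40 ft³ in storage unit 5; 35 ft³ remain.
Put 40 ft³ in storage unit 6; 35 ft³ remain.
Put 45 ft³ in storage unit 7; 30 ft³ remain.
Put 10 ft³ in storage unit 3; 15 ft³ remain.
Put 10 ft³ in storage unit 3; 5 ft³ remain.
Put 15 ft³ in storage unit 4; 11 ft³ remain.
Put 42 ft³ in storage unit 8; 33 ft³ remain.
Put 41 ft³ in storage unit 9; 34 ft³ remain.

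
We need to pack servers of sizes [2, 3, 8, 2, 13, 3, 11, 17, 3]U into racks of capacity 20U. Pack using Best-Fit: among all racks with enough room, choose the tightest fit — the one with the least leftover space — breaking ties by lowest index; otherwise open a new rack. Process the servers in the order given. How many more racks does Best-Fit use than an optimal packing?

0

Best-Fit: [2,3,8,2,3] [13] [11] [17,3] → 4 racks.
Total size 62U; any packing needs at least ⌈62/20⌉ = 4 racks.
So 4 is already optimal.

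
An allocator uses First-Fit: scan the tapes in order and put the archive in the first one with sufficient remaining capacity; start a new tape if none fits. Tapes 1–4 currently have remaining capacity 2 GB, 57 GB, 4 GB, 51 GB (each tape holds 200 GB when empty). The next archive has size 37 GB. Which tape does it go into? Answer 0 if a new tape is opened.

Tapes with room: tape 2 (57 GB), tape 4 (51 GB).
The first with room is tape 2.

2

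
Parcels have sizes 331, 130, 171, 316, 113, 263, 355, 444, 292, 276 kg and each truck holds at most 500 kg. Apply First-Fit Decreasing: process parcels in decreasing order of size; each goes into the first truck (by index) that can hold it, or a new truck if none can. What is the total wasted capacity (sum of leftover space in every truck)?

809

Sorted descending: 444, 355, 331, 316, 292, 276, 263, 171, 130, 113.
444 kg → truck 1 (remaining 56 kg)
355 kg → truck 2 (remaining 145 kg)
331 kg → truck 3 (remaining 169 kg)
316 kg → truck 4 (remaining 184 kg)
292 kg → truck 5 (remaining 208 kg)
276 kg → truck 6 (remaining 224 kg)
263 kg → truck 7 (remaining 237 kg)
171 kg → truck 4 (remaining 13 kg)
130 kg → truck 2 (remaining 15 kg)
113 kg → truck 3 (remaining 56 kg)
7 trucks × 500 kg = 3500 kg; used 2691 kg; unused 809 kg.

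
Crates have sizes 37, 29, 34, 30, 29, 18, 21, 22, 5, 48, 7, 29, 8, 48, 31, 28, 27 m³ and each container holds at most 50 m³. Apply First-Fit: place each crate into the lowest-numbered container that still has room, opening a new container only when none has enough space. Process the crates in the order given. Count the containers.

11

Put 37 m³ in container 1; 13 m³ remain.
Put 29 m³ in container 2; 21 m³ remain.
Put 34 m³ in container 3; 16 m³ remain.
Put 30 m³ in container 4; 20 m³ remain.
Put 29 m³ in container 5; 21 m³ remain.
Put 18 m³ in container 2; 3 m³ remain.
Put 21 m³ in container 5; 0 m³ remain.
Put 22 m³ in container 6; 28 m³ remain.
Put 5 m³ in container 1; 8 m³ remain.
Put 48 m³ in container 7; 2 m³ remain.
Put 7 m³ in container 1; 1 m³ remain.
Put 29 m³ in container 8; 21 m³ remain.
Put 8 m³ in container 3; 8 m³ remain.
Put 48 m³ in container 9; 2 m³ remain.
Put 31 m³ in container 10; 19 m³ remain.
Put 28 m³ in container 6; 0 m³ remain.
Put 27 m³ in container 11; 23 m³ remain.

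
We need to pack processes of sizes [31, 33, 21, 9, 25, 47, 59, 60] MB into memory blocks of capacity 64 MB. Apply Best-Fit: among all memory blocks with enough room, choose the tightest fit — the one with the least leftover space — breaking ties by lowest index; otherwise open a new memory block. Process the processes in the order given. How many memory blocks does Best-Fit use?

memory block 1: place 31 MB, 33 MB left
memory block 1: place 33 MB, 0 MB left
memory block 2: place 21 MB, 43 MB left
memory block 2: place 9 MB, 34 MB left
memory block 2: place 25 MB, 9 MB left
memory block 3: place 47 MB, 17 MB left
memory block 4: place 59 MB, 5 MB left
memory block 5: place 60 MB, 4 MB left

5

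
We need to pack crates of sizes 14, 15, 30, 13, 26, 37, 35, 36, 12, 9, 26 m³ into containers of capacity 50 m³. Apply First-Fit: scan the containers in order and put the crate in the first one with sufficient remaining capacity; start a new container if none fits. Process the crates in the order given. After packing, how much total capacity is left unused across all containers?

container 1: place 14 m³, 36 m³ left
container 1: place 15 m³, 21 m³ left
container 2: place 30 m³, 20 m³ left
container 1: place 13 m³, 8 m³ left
container 3: place 26 m³, 24 m³ left
container 4: place 37 m³, 13 m³ left
container 5: place 35 m³, 15 m³ left
container 6: place 36 m³, 14 m³ left
container 2: place 12 m³, 8 m³ left
container 3: place 9 m³, 15 m³ left
container 7: place 26 m³, 24 m³ left
7 containers × 50 m³ = 350 m³; used 253 m³; unused 97 m³.

97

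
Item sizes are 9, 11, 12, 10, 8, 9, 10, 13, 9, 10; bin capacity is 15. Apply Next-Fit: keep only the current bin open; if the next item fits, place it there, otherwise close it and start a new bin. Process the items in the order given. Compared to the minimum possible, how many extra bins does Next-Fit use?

0

Next-Fit: [9] [11] [12] [10] [8] [9] [10] [13] [9] [10] → 10 bins.
10 items exceed 7.5 (half the capacity), and no two of those can share a bin, so at least 10 bins are needed.
So 10 is already optimal.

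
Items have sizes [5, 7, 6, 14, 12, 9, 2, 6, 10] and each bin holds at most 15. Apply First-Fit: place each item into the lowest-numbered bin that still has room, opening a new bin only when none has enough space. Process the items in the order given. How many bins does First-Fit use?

6

5 → bin 1 (remaining 10)
7 → bin 1 (remaining 3)
6 → bin 2 (remaining 9)
14 → bin 3 (remaining 1)
12 → bin 4 (remaining 3)
9 → bin 2 (remaining 0)
2 → bin 1 (remaining 1)
6 → bin 5 (remaining 9)
10 → bin 6 (remaining 5)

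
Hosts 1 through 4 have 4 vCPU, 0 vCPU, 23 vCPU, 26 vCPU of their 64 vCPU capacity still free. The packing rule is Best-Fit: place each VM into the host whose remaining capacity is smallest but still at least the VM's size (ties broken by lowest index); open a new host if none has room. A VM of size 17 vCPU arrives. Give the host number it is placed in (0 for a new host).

3

Hosts with room: host 3 (23 vCPU), host 4 (26 vCPU).
Tightest fit is host 3 with 23 vCPU free.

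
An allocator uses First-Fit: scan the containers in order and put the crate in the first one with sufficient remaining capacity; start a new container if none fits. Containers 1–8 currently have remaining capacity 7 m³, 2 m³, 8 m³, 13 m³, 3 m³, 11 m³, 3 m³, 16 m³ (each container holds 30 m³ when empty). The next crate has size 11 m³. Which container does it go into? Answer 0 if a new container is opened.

Containers with room: container 4 (13 m³), container 6 (11 m³), container 8 (16 m³).
The first with room is container 4.

4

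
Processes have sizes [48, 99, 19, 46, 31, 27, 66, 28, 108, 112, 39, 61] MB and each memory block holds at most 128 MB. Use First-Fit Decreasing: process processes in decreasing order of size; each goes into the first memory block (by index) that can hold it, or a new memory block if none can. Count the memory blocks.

6 memory blocks

Sorted descending: 112, 108, 99, 66, 61, 48, 46, 39, 31, 28, 27, 19.
112 MB → memory block 1 (remaining 16 MB)
108 MB → memory block 2 (remaining 20 MB)
99 MB → memory block 3 (remaining 29 MB)
66 MB → memory block 4 (remaining 62 MB)
61 MB → memory block 4 (remaining 1 MB)
48 MB → memory block 5 (remaining 80 MB)
46 MB → memory block 5 (remaining 34 MB)
39 MB → memory block 6 (remaining 89 MB)
31 MB → memory block 5 (remaining 3 MB)
28 MB → memory block 3 (remaining 1 MB)
27 MB → memory block 6 (remaining 62 MB)
19 MB → memory block 2 (remaining 1 MB)
Final memory blocks: [112] [108,19] [99,28] [66,61] [48,46,31] [39,27].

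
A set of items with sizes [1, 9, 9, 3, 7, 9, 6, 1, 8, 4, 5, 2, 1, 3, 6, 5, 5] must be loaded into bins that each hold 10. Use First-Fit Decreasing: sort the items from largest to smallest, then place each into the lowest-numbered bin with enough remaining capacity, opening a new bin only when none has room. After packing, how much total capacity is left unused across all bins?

6

Sorted descending: 9, 9, 9, 8, 7, 6, 6, 5, 5, 5, 4, 3, 3, 2, 1, 1, 1.
bin 1: place 9, 1 left
bin 2: place 9, 1 left
bin 3: place 9, 1 left
bin 4: place 8, 2 left
bin 5: place 7, 3 left
bin 6: place 6, 4 left
bin 7: place 6, 4 left
bin 8: place 5, 5 left
bin 8: place 5, 0 left
bin 9: place 5, 5 left
bin 6: place 4, 0 left
bin 5: place 3, 0 left
bin 7: place 3, 1 left
bin 4: place 2, 0 left
bin 1: place 1, 0 left
bin 2: place 1, 0 left
bin 3: place 1, 0 left
9 bins × 10 = 90; used 84; unused 6.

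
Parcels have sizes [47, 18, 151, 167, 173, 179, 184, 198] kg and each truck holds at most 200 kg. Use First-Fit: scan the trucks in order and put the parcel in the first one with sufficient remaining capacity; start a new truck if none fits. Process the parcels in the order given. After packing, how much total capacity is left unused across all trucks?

283

Put 47 kg in truck 1; 153 kg remain.
Put 18 kg in truck 1; 135 kg remain.
Put 151 kg in truck 2; 49 kg remain.
Put 167 kg in truck 3; 33 kg remain.
Put 173 kg in truck 4; 27 kg remain.
Put 179 kg in truck 5; 21 kg remain.
Put 184 kg in truck 6; 16 kg remain.
Put 198 kg in truck 7; 2 kg remain.
7 trucks × 200 kg = 1400 kg; used 1117 kg; unused 283 kg.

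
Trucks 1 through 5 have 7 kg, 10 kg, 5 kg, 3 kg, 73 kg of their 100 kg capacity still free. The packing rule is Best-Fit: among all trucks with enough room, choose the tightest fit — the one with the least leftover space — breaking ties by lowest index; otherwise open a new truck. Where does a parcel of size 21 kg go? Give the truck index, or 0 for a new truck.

Trucks with room: truck 5 (73 kg).
Tightest fit is truck 5 with 73 kg free.

5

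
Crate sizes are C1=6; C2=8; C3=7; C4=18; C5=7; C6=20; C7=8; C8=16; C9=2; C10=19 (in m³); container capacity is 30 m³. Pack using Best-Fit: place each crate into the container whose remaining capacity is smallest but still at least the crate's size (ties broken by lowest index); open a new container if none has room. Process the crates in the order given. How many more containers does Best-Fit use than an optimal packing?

1

Best-Fit: [6,8,7,7,2] [18] [20,8] [16] [19] → 5 containers.
Total size 111 m³; any packing needs at least ⌈111/30⌉ = 4 containers.
An optimal packing achieves that bound: [20,8,2] [19,8] [18,7] [16,7,6] → 4 containers.
Excess: 5 − 4 = 1.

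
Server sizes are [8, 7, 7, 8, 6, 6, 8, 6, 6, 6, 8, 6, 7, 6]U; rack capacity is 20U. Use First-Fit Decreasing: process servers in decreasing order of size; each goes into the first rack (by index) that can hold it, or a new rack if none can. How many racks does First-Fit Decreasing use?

Sorted descending: 8, 8, 8, 8, 7, 7, 7, 6, 6, 6, 6, 6, 6, 6.
rack 1: place 8U, 12U left
rack 1: place 8U, 4U left
rack 2: place 8U, 12U left
rack 2: place 8U, 4U left
rack 3: place 7U, 13U left
rack 3: place 7U, 6U left
rack 4: place 7U, 13U left
rack 3: place 6U, 0U left
rack 4: place 6U, 7U left
rack 4: place 6U, 1U left
rack 5: place 6U, 14U left
rack 5: place 6U, 8U left
rack 5: place 6U, 2U left
rack 6: place 6U, 14U left

6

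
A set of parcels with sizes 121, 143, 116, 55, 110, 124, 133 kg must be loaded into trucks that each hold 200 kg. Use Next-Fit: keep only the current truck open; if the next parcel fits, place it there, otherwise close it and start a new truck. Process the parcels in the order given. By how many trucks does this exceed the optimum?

0

Next-Fit: [121] [143] [116,55] [110] [124] [133] → 6 trucks.
6 parcels exceed 100 kg (half the capacity), and no two of those can share a truck, so at least 6 trucks are needed.
So 6 is already optimal.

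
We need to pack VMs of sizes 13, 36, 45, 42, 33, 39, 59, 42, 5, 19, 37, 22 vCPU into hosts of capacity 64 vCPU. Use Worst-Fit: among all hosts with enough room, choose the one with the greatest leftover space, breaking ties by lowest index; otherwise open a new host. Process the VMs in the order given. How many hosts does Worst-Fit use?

8 hosts

Put 13 vCPU in host 1; 51 vCPU remain.
Put 36 vCPU in host 1; 15 vCPU remain.
Put 45 vCPU in host 2; 19 vCPU remain.
Put 42 vCPU in host 3; 22 vCPU remain.
Put 33 vCPU in host 4; 31 vCPU remain.
Put 39 vCPU in host 5; 25 vCPU remain.
Put 59 vCPU in host 6; 5 vCPU remain.
Put 42 vCPU in host 7; 22 vCPU remain.
Put 5 vCPU in host 4; 26 vCPU remain.
Put 19 vCPU in host 4; 7 vCPU remain.
Put 37 vCPU in host 8; 27 vCPU remain.
Put 22 vCPU in host 8; 5 vCPU remain.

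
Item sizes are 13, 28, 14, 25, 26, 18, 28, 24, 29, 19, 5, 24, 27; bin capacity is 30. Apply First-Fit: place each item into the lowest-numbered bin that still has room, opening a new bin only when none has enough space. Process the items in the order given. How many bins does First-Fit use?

11 bins

Put 13 in bin 1; 17 remain.
Put 28 in bin 2; 2 remain.
Put 14 in bin 1; 3 remain.
Put 25 in bin 3; 5 remain.
Put 26 in bin 4; 4 remain.
Put 18 in bin 5; 12 remain.
Put 28 in bin 6; 2 remain.
Put 24 in bin 7; 6 remain.
Put 29 in bin 8; 1 remain.
Put 19 in bin 9; 11 remain.
Put 5 in bin 3; 0 remain.
Put 24 in bin 10; 6 remain.
Put 27 in bin 11; 3 remain.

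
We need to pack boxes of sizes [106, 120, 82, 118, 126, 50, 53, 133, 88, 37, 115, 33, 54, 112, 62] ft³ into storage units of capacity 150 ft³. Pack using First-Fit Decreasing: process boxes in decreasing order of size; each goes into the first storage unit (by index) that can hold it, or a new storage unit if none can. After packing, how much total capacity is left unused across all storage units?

211

Sorted descending: 133, 126, 120, 118, 115, 112, 106, 88, 82, 62, 54, 53, 50, 37, 33.
storage unit 1: place 133 ft³, 17 ft³ left
storage unit 2: place 126 ft³, 24 ft³ left
storage unit 3: place 120 ft³, 30 ft³ left
storage unit 4: place 118 ft³, 32 ft³ left
storage unit 5: place 115 ft³, 35 ft³ left
storage unit 6: place 112 ft³, 38 ft³ left
storage unit 7: place 106 ft³, 44 ft³ left
storage unit 8: place 88 ft³, 62 ft³ left
storage unit 9: place 82 ft³, 68 ft³ left
storage unit 8: place 62 ft³, 0 ft³ left
storage unit 9: place 54 ft³, 14 ft³ left
storage unit 10: place 53 ft³, 97 ft³ left
storage unit 10: place 50 ft³, 47 ft³ left
storage unit 6: place 37 ft³, 1 ft³ left
storage unit 5: place 33 ft³, 2 ft³ left
10 storage units × 150 ft³ = 1500 ft³; used 1289 ft³; unused 211 ft³.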